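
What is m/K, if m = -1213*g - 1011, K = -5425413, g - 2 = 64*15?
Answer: 1167917/5425413 ≈ 0.21527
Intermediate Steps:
g = 962 (g = 2 + 64*15 = 2 + 960 = 962)
m = -1167917 (m = -1213*962 - 1011 = -1166906 - 1011 = -1167917)
m/K = -1167917/(-5425413) = -1167917*(-1/5425413) = 1167917/5425413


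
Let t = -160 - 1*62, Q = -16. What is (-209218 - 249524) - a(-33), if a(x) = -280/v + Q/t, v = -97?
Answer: -4939306970/10767 ≈ -4.5875e+5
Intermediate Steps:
t = -222 (t = -160 - 62 = -222)
a(x) = 31856/10767 (a(x) = -280/(-97) - 16/(-222) = -280*(-1/97) - 16*(-1/222) = 280/97 + 8/111 = 31856/10767)
(-209218 - 249524) - a(-33) = (-209218 - 249524) - 1*31856/10767 = -458742 - 31856/10767 = -4939306970/10767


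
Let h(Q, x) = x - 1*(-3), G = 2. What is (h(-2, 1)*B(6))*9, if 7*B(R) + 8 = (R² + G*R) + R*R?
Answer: 2736/7 ≈ 390.86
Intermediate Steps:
h(Q, x) = 3 + x (h(Q, x) = x + 3 = 3 + x)
B(R) = -8/7 + 2*R/7 + 2*R²/7 (B(R) = -8/7 + ((R² + 2*R) + R*R)/7 = -8/7 + ((R² + 2*R) + R²)/7 = -8/7 + (2*R + 2*R²)/7 = -8/7 + (2*R/7 + 2*R²/7) = -8/7 + 2*R/7 + 2*R²/7)
(h(-2, 1)*B(6))*9 = ((3 + 1)*(-8/7 + (2/7)*6 + (2/7)*6²))*9 = (4*(-8/7 + 12/7 + (2/7)*36))*9 = (4*(-8/7 + 12/7 + 72/7))*9 = (4*(76/7))*9 = (304/7)*9 = 2736/7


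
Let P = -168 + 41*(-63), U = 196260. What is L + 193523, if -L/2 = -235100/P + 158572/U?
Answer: 2899780357051/14997535 ≈ 1.9335e+5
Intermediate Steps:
P = -2751 (P = -168 - 2583 = -2751)
L = -2587608754/14997535 (L = -2*(-235100/(-2751) + 158572/196260) = -2*(-235100*(-1/2751) + 158572*(1/196260)) = -2*(235100/2751 + 39643/49065) = -2*1293804377/14997535 = -2587608754/14997535 ≈ -172.54)
L + 193523 = -2587608754/14997535 + 193523 = 2899780357051/14997535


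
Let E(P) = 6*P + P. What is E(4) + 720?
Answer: 748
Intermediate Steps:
E(P) = 7*P
E(4) + 720 = 7*4 + 720 = 28 + 720 = 748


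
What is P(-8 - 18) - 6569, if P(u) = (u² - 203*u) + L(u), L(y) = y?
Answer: -641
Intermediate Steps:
P(u) = u² - 202*u (P(u) = (u² - 203*u) + u = u² - 202*u)
P(-8 - 18) - 6569 = (-8 - 18)*(-202 + (-8 - 18)) - 6569 = -26*(-202 - 26) - 6569 = -26*(-228) - 6569 = 5928 - 6569 = -641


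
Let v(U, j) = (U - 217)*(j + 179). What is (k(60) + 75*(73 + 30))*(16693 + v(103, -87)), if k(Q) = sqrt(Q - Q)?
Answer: 47933625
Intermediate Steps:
v(U, j) = (-217 + U)*(179 + j)
k(Q) = 0 (k(Q) = sqrt(0) = 0)
(k(60) + 75*(73 + 30))*(16693 + v(103, -87)) = (0 + 75*(73 + 30))*(16693 + (-38843 - 217*(-87) + 179*103 + 103*(-87))) = (0 + 75*103)*(16693 + (-38843 + 18879 + 18437 - 8961)) = (0 + 7725)*(16693 - 10488) = 7725*6205 = 47933625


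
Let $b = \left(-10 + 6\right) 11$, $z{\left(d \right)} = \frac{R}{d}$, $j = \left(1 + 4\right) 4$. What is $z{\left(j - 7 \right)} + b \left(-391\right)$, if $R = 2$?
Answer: $\frac{223654}{13} \approx 17204.0$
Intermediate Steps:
$j = 20$ ($j = 5 \cdot 4 = 20$)
$z{\left(d \right)} = \frac{2}{d}$
$b = -44$ ($b = \left(-4\right) 11 = -44$)
$z{\left(j - 7 \right)} + b \left(-391\right) = \frac{2}{20 - 7} - -17204 = \frac{2}{13} + 17204 = \frac{223654}{13}$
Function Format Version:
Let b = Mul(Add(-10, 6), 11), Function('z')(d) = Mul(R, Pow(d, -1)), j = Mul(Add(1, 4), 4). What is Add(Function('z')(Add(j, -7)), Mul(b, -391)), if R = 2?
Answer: Rational(223654, 13) ≈ 17204.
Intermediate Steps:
j = 20 (j = Mul(5, 4) = 20)
Function('z')(d) = Mul(2, Pow(d, -1))
b = -44 (b = Mul(-4, 11) = -44)
Add(Function('z')(Add(j, -7)), Mul(b, -391)) = Add(Mul(2, Pow(Add(20, -7), -1)), Mul(-44, -391)) = Add(Mul(2, Pow(13, -1)), 17204) = Add(Mul(2, Rational(1, 13)), 17204) = Add(Rational(2, 13), 17204) = Rational(223654, 13)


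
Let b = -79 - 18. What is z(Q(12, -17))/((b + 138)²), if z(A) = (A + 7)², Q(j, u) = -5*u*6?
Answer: 267289/1681 ≈ 159.01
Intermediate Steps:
Q(j, u) = -30*u
z(A) = (7 + A)²
b = -97
z(Q(12, -17))/((b + 138)²) = (7 - 30*(-17))²/((-97 + 138)²) = (7 + 510)²/(41²) = 517²/1681 = 267289*(1/1681) = 267289/1681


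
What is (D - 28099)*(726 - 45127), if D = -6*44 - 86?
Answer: 1263164049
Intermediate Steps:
D = -350 (D = -264 - 86 = -350)
(D - 28099)*(726 - 45127) = (-350 - 28099)*(726 - 45127) = -28449*(-44401) = 1263164049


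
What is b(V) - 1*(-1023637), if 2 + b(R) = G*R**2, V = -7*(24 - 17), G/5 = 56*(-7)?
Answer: -3682325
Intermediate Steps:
G = -1960 (G = 5*(56*(-7)) = 5*(-392) = -1960)
V = -49 (V = -7*7 = -49)
b(R) = -2 - 1960*R**2
b(V) - 1*(-1023637) = (-2 - 1960*(-49)**2) - 1*(-1023637) = (-2 - 1960*2401) + 1023637 = (-2 - 4705960) + 1023637 = -4705962 + 1023637 = -3682325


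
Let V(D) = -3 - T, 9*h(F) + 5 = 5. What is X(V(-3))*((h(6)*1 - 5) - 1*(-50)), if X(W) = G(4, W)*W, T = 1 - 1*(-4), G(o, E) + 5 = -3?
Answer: 2880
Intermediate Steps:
G(o, E) = -8 (G(o, E) = -5 - 3 = -8)
T = 5 (T = 1 + 4 = 5)
h(F) = 0 (h(F) = -5/9 + (1/9)*5 = -5/9 + 5/9 = 0)
V(D) = -8 (V(D) = -3 - 1*5 = -3 - 5 = -8)
X(W) = -8*W
X(V(-3))*((h(6)*1 - 5) - 1*(-50)) = (-8*(-8))*((0*1 - 5) - 1*(-50)) = 64*((0 - 5) + 50) = 64*(-5 + 50) = 64*45 = 2880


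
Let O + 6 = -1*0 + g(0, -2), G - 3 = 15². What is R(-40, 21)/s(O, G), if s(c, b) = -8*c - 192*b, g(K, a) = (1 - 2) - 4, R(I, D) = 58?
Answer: -29/21844 ≈ -0.0013276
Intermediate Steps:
g(K, a) = -5 (g(K, a) = -1 - 4 = -5)
G = 228 (G = 3 + 15² = 3 + 225 = 228)
O = -11 (O = -6 + (-1*0 - 5) = -6 + (0 - 5) = -6 - 5 = -11)
s(c, b) = -192*b - 8*c
R(-40, 21)/s(O, G) = 58/(-192*228 - 8*(-11)) = 58/(-43776 + 88) = 58/(-43688) = 58*(-1/43688) = -29/21844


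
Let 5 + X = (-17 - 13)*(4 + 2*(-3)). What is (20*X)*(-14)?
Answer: -15400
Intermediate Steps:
X = 55 (X = -5 + (-17 - 13)*(4 + 2*(-3)) = -5 - 30*(4 - 6) = -5 - 30*(-2) = -5 + 60 = 55)
(20*X)*(-14) = (20*55)*(-14) = 1100*(-14) = -15400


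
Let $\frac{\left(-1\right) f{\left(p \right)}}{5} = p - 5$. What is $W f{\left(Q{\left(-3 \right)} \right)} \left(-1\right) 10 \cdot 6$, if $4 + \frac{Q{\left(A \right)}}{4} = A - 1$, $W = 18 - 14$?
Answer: $-44400$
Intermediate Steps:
$W = 4$ ($W = 18 - 14 = 4$)
$Q{\left(A \right)} = -20 + 4 A$ ($Q{\left(A \right)} = -16 + 4 \left(A - 1\right) = -16 + 4 \left(-1 + A\right) = -16 + \left(-4 + 4 A\right) = -20 + 4 A$)
$f{\left(p \right)} = 25 - 5 p$ ($f{\left(p \right)} = - 5 \left(p - 5\right) = - 5 \left(-5 + p\right) = 25 - 5 p$)
$W f{\left(Q{\left(-3 \right)} \right)} \left(-1\right) 10 \cdot 6 = 4 \left(25 - 5 \left(-20 + 4 \left(-3\right)\right)\right) \left(-1\right) 10 \cdot 6 = 4 \left(25 - 5 \left(-20 - 12\right)\right) \left(\left(-10\right) 6\right) = 4 \left(25 - -160\right) \left(-60\right) = 4 \left(25 + 160\right) \left(-60\right) = 4 \cdot 185 \left(-60\right) = 740 \left(-60\right) = -44400$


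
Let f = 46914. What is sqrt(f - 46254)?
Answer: 2*sqrt(165) ≈ 25.690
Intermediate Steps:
sqrt(f - 46254) = sqrt(46914 - 46254) = sqrt(660) = 2*sqrt(165)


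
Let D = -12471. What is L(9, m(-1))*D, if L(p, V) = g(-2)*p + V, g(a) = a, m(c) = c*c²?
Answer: 236949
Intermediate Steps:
m(c) = c³
L(p, V) = V - 2*p (L(p, V) = -2*p + V = V - 2*p)
L(9, m(-1))*D = ((-1)³ - 2*9)*(-12471) = (-1 - 18)*(-12471) = -19*(-12471) = 236949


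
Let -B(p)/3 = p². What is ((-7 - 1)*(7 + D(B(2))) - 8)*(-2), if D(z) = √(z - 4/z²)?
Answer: 128 + 8*I*√433/3 ≈ 128.0 + 55.49*I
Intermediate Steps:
B(p) = -3*p²
D(z) = √(z - 4/z²)
((-7 - 1)*(7 + D(B(2))) - 8)*(-2) = ((-7 - 1)*(7 + √(-3*2² - 4/(-3*2²)²)) - 8)*(-2) = (-8*(7 + √(-3*4 - 4/(-3*4)²)) - 8)*(-2) = (-8*(7 + √(-12 - 4/(-12)²)) - 8)*(-2) = (-8*(7 + √(-12 - 4*1/144)) - 8)*(-2) = (-8*(7 + √(-12 - 1/36)) - 8)*(-2) = (-8*(7 + √(-433/36)) - 8)*(-2) = (-8*(7 + I*√433/6) - 8)*(-2) = ((-56 - 4*I*√433/3) - 8)*(-2) = (-64 - 4*I*√433/3)*(-2) = 128 + 8*I*√433/3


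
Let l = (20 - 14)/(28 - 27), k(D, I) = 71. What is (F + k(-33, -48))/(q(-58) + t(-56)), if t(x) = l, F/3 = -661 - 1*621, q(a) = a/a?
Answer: -3775/7 ≈ -539.29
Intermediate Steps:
q(a) = 1
F = -3846 (F = 3*(-661 - 1*621) = 3*(-661 - 621) = 3*(-1282) = -3846)
l = 6 (l = 6/1 = 6*1 = 6)
t(x) = 6
(F + k(-33, -48))/(q(-58) + t(-56)) = (-3846 + 71)/(1 + 6) = -3775/7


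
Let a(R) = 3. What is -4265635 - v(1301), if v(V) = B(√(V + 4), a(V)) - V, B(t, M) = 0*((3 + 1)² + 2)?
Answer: -4264334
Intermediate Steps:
B(t, M) = 0 (B(t, M) = 0*(4² + 2) = 0*(16 + 2) = 0*18 = 0)
v(V) = -V (v(V) = 0 - V = -V)
-4265635 - v(1301) = -4265635 - (-1)*1301 = -4265635 - 1*(-1301) = -4265635 + 1301 = -4264334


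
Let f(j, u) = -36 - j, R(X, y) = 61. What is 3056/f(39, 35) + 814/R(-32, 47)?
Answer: -125366/4575 ≈ -27.402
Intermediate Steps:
3056/f(39, 35) + 814/R(-32, 47) = 3056/(-36 - 1*39) + 814/61 = 3056/(-36 - 39) + 814*(1/61) = 3056/(-75) + 814/61 = 3056*(-1/75) + 814/61 = -3056/75 + 814/61 = -125366/4575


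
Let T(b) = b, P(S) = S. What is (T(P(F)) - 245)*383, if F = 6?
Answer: -91537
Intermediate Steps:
(T(P(F)) - 245)*383 = (6 - 245)*383 = -239*383 = -91537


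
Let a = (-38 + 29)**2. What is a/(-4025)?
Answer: -81/4025 ≈ -0.020124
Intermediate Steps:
a = 81 (a = (-9)**2 = 81)
a/(-4025) = 81/(-4025) = 81*(-1/4025) = -81/4025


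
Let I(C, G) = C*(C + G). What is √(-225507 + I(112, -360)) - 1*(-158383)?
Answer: 158383 + I*√253283 ≈ 1.5838e+5 + 503.27*I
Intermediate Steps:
√(-225507 + I(112, -360)) - 1*(-158383) = √(-225507 + 112*(112 - 360)) - 1*(-158383) = √(-225507 + 112*(-248)) + 158383 = √(-225507 - 27776) + 158383 = √(-253283) + 158383 = I*√253283 + 158383 = 158383 + I*√253283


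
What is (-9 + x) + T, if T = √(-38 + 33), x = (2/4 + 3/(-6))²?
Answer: -9 + I*√5 ≈ -9.0 + 2.2361*I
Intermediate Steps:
x = 0 (x = (2*(¼) + 3*(-⅙))² = (½ - ½)² = 0² = 0)
T = I*√5 (T = √(-5) = I*√5 ≈ 2.2361*I)
(-9 + x) + T = (-9 + 0) + I*√5 = -9 + I*√5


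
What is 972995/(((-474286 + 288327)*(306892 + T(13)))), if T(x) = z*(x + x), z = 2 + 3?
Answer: -972995/57093504098 ≈ -1.7042e-5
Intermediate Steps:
z = 5
T(x) = 10*x (T(x) = 5*(x + x) = 5*(2*x) = 10*x)
972995/(((-474286 + 288327)*(306892 + T(13)))) = 972995/(((-474286 + 288327)*(306892 + 10*13))) = 972995/((-185959*(306892 + 130))) = 972995/((-185959*307022)) = 972995/(-57093504098) = 972995*(-1/57093504098) = -972995/57093504098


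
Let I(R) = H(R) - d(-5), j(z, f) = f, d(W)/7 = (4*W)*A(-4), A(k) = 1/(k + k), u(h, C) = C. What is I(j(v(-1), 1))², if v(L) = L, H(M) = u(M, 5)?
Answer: 625/4 ≈ 156.25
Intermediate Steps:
A(k) = 1/(2*k)
H(M) = 5
d(W) = -7*W/2 (d(W) = 7*((4*W)*((½)/(-4))) = 7*((4*W)*((½)*(-¼))) = 7*((4*W)*(-⅛)) = 7*(-W/2) = -7*W/2)
I(R) = -25/2 (I(R) = 5 - (-7)*(-5)/2 = 5 - 1*35/2 = 5 - 35/2 = -25/2)
I(j(v(-1), 1))² = (-25/2)² = 625/4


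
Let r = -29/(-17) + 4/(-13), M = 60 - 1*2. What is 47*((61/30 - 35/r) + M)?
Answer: 1694397/1030 ≈ 1645.0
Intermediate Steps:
M = 58 (M = 60 - 2 = 58)
r = 309/221 (r = -29*(-1/17) + 4*(-1/13) = 29/17 - 4/13 = 309/221 ≈ 1.3982)
47*((61/30 - 35/r) + M) = 47*((61/30 - 35/309/221) + 58) = 47*((61*(1/30) - 35*221/309) + 58) = 47*((61/30 - 7735/309) + 58) = 47*(-23689/1030 + 58) = 47*(36051/1030) = 1694397/1030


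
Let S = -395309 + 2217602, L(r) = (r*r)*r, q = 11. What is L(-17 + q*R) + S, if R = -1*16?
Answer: -5366764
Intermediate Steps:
R = -16
L(r) = r³ (L(r) = r²*r = r³)
S = 1822293
L(-17 + q*R) + S = (-17 + 11*(-16))³ + 1822293 = (-17 - 176)³ + 1822293 = (-193)³ + 1822293 = -7189057 + 1822293 = -5366764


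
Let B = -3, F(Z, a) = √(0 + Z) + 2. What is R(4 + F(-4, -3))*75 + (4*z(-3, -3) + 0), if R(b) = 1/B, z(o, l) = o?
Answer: -37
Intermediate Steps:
F(Z, a) = 2 + √Z (F(Z, a) = √Z + 2 = 2 + √Z)
R(b) = -⅓ (R(b) = 1/(-3) = -⅓)
R(4 + F(-4, -3))*75 + (4*z(-3, -3) + 0) = -⅓*75 + (4*(-3) + 0) = -25 + (-12 + 0) = -25 - 12 = -37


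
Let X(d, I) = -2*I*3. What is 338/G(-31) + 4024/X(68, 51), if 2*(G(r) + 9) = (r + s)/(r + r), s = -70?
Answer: -8454716/155295 ≈ -54.443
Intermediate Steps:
X(d, I) = -6*I
G(r) = -9 + (-70 + r)/(4*r) (G(r) = -9 + ((r - 70)/(r + r))/2 = -9 + ((-70 + r)/((2*r)))/2 = -9 + ((-70 + r)*(1/(2*r)))/2 = -9 + ((-70 + r)/(2*r))/2 = -9 + (-70 + r)/(4*r))
338/G(-31) + 4024/X(68, 51) = 338/(((35/4)*(-2 - 1*(-31))/(-31))) + 4024/((-6*51)) = 338/(((35/4)*(-1/31)*(-2 + 31))) + 4024/(-306) = 338/(((35/4)*(-1/31)*29)) + 4024*(-1/306) = 338/(-1015/124) - 2012/153 = 338*(-124/1015) - 2012/153 = -41912/1015 - 2012/153 = -8454716/155295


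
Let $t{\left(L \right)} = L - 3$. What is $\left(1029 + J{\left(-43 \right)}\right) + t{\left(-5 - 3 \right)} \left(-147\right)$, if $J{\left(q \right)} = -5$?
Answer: $2641$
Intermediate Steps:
$t{\left(L \right)} = -3 + L$
$\left(1029 + J{\left(-43 \right)}\right) + t{\left(-5 - 3 \right)} \left(-147\right) = \left(1029 - 5\right) + \left(-3 - 8\right) \left(-147\right) = 1024 + \left(-3 - 8\right) \left(-147\right) = 1024 - -1617 = 1024 + 1617 = 2641$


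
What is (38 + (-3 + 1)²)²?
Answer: 1764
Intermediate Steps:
(38 + (-3 + 1)²)² = (38 + (-2)²)² = (38 + 4)² = 42² = 1764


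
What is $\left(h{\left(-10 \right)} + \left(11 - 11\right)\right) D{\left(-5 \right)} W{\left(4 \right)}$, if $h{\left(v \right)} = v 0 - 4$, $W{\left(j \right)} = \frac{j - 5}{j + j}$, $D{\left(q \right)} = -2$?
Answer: $-1$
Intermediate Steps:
$W{\left(j \right)} = \frac{-5 + j}{2 j}$
$h{\left(v \right)} = -4$ ($h{\left(v \right)} = 0 - 4 = -4$)
$\left(h{\left(-10 \right)} + \left(11 - 11\right)\right) D{\left(-5 \right)} W{\left(4 \right)} = \left(-4 + \left(11 - 11\right)\right) \left(- 2 \frac{-5 + 4}{2 \cdot 4}\right) = \left(-4 + 0\right) \left(- 2 \cdot \frac{1}{2} \cdot \frac{1}{4} \left(-1\right)\right) = - 4 \left(\left(-2\right) \left(- \frac{1}{8}\right)\right) = \left(-4\right) \frac{1}{4} = -1$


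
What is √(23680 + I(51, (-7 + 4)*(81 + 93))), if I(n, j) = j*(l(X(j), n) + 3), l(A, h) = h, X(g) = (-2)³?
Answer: 14*I*√23 ≈ 67.142*I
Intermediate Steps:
X(g) = -8
I(n, j) = j*(3 + n) (I(n, j) = j*(n + 3) = j*(3 + n))
√(23680 + I(51, (-7 + 4)*(81 + 93))) = √(23680 + ((-7 + 4)*(81 + 93))*(3 + 51)) = √(23680 - 3*174*54) = √(23680 - 522*54) = √(23680 - 28188) = √(-4508) = 14*I*√23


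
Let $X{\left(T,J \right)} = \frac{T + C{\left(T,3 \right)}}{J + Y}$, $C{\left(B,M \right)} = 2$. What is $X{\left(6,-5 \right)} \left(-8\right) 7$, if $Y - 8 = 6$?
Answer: $- \frac{448}{9} \approx -49.778$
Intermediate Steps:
$Y = 14$ ($Y = 8 + 6 = 14$)
$X{\left(T,J \right)} = \frac{2 + T}{14 + J}$ ($X{\left(T,J \right)} = \frac{T + 2}{J + 14} = \frac{2 + T}{14 + J}$)
$X{\left(6,-5 \right)} \left(-8\right) 7 = \frac{2 + 6}{14 - 5} \left(-8\right) 7 = \frac{1}{9} \cdot 8 \left(-8\right) 7 = \frac{8}{9} \left(-8\right) 7 = \left(- \frac{64}{9}\right) 7 = - \frac{448}{9}$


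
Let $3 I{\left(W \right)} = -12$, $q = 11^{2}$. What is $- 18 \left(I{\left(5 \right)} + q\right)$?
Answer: $-2106$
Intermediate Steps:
$q = 121$
$I{\left(W \right)} = -4$ ($I{\left(W \right)} = \frac{1}{3} \left(-12\right) = -4$)
$- 18 \left(I{\left(5 \right)} + q\right) = - 18 \left(-4 + 121\right) = \left(-18\right) 117 = -2106$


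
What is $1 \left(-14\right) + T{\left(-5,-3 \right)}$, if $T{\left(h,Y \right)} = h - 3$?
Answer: $-22$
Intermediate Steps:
$T{\left(h,Y \right)} = -3 + h$ ($T{\left(h,Y \right)} = h - 3 = -3 + h$)
$1 \left(-14\right) + T{\left(-5,-3 \right)} = 1 \left(-14\right) - 8 = -14 - 8 = -22$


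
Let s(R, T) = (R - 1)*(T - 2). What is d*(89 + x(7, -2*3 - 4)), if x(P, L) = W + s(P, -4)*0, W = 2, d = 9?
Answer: 819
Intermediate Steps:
s(R, T) = (-1 + R)*(-2 + T)
x(P, L) = 2 (x(P, L) = 2 + (2 - 1*(-4) - 2*P + P*(-4))*0 = 2 + (2 + 4 - 2*P - 4*P)*0 = 2 + (6 - 6*P)*0 = 2 + 0 = 2)
d*(89 + x(7, -2*3 - 4)) = 9*(89 + 2) = 9*91 = 819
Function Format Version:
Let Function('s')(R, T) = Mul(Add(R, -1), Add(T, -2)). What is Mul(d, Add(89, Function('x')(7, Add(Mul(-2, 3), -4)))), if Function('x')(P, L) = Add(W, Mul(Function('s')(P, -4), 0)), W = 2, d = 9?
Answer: 819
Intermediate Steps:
Function('s')(R, T) = Mul(Add(-1, R), Add(-2, T))
Function('x')(P, L) = 2 (Function('x')(P, L) = Add(2, Mul(Add(2, Mul(-1, -4), Mul(-2, P), Mul(P, -4)), 0)) = Add(2, Mul(Add(2, 4, Mul(-2, P), Mul(-4, P)), 0)) = Add(2, Mul(Add(6, Mul(-6, P)), 0)) = Add(2, 0) = 2)
Mul(d, Add(89, Function('x')(7, Add(Mul(-2, 3), -4)))) = Mul(9, Add(89, 2)) = Mul(9, 91) = 819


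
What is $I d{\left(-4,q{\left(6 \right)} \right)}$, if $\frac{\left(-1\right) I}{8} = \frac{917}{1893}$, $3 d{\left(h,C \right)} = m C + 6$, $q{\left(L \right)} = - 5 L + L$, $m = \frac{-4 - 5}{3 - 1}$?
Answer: $- \frac{278768}{1893} \approx -147.26$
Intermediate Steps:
$m = - \frac{9}{2} \approx -4.5$
$q{\left(L \right)} = - 4 L$
$d{\left(h,C \right)} = 2 - \frac{3 C}{2}$ ($d{\left(h,C \right)} = \frac{- \frac{9 C}{2} + 6}{3} = \frac{6 - \frac{9 C}{2}}{3} = 2 - \frac{3 C}{2}$)
$I = - \frac{7336}{1893}$ ($I = - 8 \cdot \frac{917}{1893} = - 8 \cdot 917 \cdot \frac{1}{1893} = \left(-8\right) \frac{917}{1893} = - \frac{7336}{1893} \approx -3.8753$)
$I d{\left(-4,q{\left(6 \right)} \right)} = - \frac{7336 \left(2 - \frac{3 \left(\left(-4\right) 6\right)}{2}\right)}{1893} = - \frac{7336 \left(2 - -36\right)}{1893} = - \frac{7336 \left(2 + 36\right)}{1893} = \left(- \frac{7336}{1893}\right) 38 = - \frac{278768}{1893}$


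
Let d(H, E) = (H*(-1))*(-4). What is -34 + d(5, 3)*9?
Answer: 146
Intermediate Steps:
d(H, E) = 4*H (d(H, E) = -H*(-4) = 4*H)
-34 + d(5, 3)*9 = -34 + (4*5)*9 = -34 + 20*9 = -34 + 180 = 146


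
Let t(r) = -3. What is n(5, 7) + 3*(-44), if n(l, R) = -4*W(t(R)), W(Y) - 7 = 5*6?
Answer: -280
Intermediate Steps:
W(Y) = 37 (W(Y) = 7 + 5*6 = 7 + 30 = 37)
n(l, R) = -148 (n(l, R) = -4*37 = -148)
n(5, 7) + 3*(-44) = -148 + 3*(-44) = -148 - 132 = -280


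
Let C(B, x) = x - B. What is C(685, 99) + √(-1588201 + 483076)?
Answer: -586 + 5*I*√44205 ≈ -586.0 + 1051.3*I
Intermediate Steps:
C(685, 99) + √(-1588201 + 483076) = (99 - 1*685) + √(-1588201 + 483076) = (99 - 685) + √(-1105125) = -586 + 5*I*√44205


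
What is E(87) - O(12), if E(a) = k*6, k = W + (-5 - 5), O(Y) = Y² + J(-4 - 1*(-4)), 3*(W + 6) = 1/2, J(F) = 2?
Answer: -241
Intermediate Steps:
W = -35/6 (W = -6 + (⅓)/2 = -6 + (⅓)*(½) = -6 + ⅙ = -35/6 ≈ -5.8333)
O(Y) = 2 + Y² (O(Y) = Y² + 2 = 2 + Y²)
k = -95/6 (k = -35/6 + (-5 - 5) = -35/6 - 10 = -95/6 ≈ -15.833)
E(a) = -95 (E(a) = -95/6*6 = -95)
E(87) - O(12) = -95 - (2 + 12²) = -95 - (2 + 144) = -95 - 1*146 = -95 - 146 = -241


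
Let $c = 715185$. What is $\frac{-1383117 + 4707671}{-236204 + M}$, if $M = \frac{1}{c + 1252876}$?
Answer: $- \frac{6542925069794}{464863880443} \approx -14.075$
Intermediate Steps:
$M = \frac{1}{1968061}$ ($M = \frac{1}{715185 + 1252876} = \frac{1}{1968061} \approx 5.0811 \cdot 10^{-7}$)
$\frac{-1383117 + 4707671}{-236204 + M} = \frac{-1383117 + 4707671}{-236204 + \frac{1}{1968061}} = \frac{3324554}{- \frac{464863880443}{1968061}} = 3324554 \left(- \frac{1968061}{464863880443}\right) = - \frac{6542925069794}{464863880443}$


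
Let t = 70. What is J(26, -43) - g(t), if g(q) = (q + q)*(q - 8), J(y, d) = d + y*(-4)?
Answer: -8827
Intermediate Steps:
J(y, d) = d - 4*y
g(q) = 2*q*(-8 + q) (g(q) = (2*q)*(-8 + q) = 2*q*(-8 + q))
J(26, -43) - g(t) = (-43 - 4*26) - 2*70*(-8 + 70) = (-43 - 104) - 2*70*62 = -147 - 1*8680 = -147 - 8680 = -8827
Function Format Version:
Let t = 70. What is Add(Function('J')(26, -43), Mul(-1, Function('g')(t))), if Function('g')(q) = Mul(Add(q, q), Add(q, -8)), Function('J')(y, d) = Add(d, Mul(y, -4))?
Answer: -8827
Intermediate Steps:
Function('J')(y, d) = Add(d, Mul(-4, y))
Function('g')(q) = Mul(2, q, Add(-8, q)) (Function('g')(q) = Mul(Mul(2, q), Add(-8, q)) = Mul(2, q, Add(-8, q)))
Add(Function('J')(26, -43), Mul(-1, Function('g')(t))) = Add(Add(-43, Mul(-4, 26)), Mul(-1, Mul(2, 70, Add(-8, 70)))) = Add(Add(-43, -104), Mul(-1, Mul(2, 70, 62))) = Add(-147, Mul(-1, 8680)) = Add(-147, -8680) = -8827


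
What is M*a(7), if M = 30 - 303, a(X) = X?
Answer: -1911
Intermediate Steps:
M = -273
M*a(7) = -273*7 = -1911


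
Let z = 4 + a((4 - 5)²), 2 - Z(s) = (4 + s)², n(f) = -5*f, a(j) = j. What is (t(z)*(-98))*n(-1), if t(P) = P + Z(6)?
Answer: 45570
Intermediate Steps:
Z(s) = 2 - (4 + s)²
z = 5 (z = 4 + (4 - 5)² = 4 + (-1)² = 4 + 1 = 5)
t(P) = -98 + P (t(P) = P + (2 - (4 + 6)²) = P + (2 - 1*10²) = P + (2 - 1*100) = P + (2 - 100) = P - 98 = -98 + P)
(t(z)*(-98))*n(-1) = ((-98 + 5)*(-98))*(-5*(-1)) = -93*(-98)*5 = 9114*5 = 45570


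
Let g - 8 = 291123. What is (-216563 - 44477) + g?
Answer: 30091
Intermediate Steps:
g = 291131 (g = 8 + 291123 = 291131)
(-216563 - 44477) + g = (-216563 - 44477) + 291131 = -261040 + 291131 = 30091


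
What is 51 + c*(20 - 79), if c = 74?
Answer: -4315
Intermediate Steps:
51 + c*(20 - 79) = 51 + 74*(20 - 79) = 51 + 74*(-59) = 51 - 4366 = -4315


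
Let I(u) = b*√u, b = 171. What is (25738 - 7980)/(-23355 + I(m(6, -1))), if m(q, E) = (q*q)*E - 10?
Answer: -15360670/20251893 - 337402*I*√46/60755679 ≈ -0.75848 - 0.037665*I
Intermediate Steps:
m(q, E) = -10 + E*q² (m(q, E) = q²*E - 10 = E*q² - 10 = -10 + E*q²)
I(u) = 171*√u
(25738 - 7980)/(-23355 + I(m(6, -1))) = (25738 - 7980)/(-23355 + 171*√(-10 - 1*6²)) = 17758/(-23355 + 171*√(-10 - 1*36)) = 17758/(-23355 + 171*√(-10 - 36)) = 17758/(-23355 + 171*√(-46)) = 17758/(-23355 + 171*(I*√46)) = 17758/(-23355 + 171*I*√46)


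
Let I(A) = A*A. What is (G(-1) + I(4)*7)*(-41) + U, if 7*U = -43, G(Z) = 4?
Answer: -33335/7 ≈ -4762.1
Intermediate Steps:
I(A) = A**2
U = -43/7 (U = (1/7)*(-43) = -43/7 ≈ -6.1429)
(G(-1) + I(4)*7)*(-41) + U = (4 + 4**2*7)*(-41) - 43/7 = (4 + 16*7)*(-41) - 43/7 = (4 + 112)*(-41) - 43/7 = 116*(-41) - 43/7 = -4756 - 43/7 = -33335/7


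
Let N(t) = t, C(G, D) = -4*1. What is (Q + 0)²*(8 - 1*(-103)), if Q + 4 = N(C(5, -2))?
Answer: 7104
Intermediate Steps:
C(G, D) = -4
Q = -8 (Q = -4 - 4 = -8)
(Q + 0)²*(8 - 1*(-103)) = (-8 + 0)²*(8 - 1*(-103)) = (-8)²*(8 + 103) = 64*111 = 7104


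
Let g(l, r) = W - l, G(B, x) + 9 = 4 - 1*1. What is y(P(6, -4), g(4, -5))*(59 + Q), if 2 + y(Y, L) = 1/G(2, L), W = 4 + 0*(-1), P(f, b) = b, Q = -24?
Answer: -455/6 ≈ -75.833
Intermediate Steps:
W = 4 (W = 4 + 0 = 4)
G(B, x) = -6 (G(B, x) = -9 + (4 - 1*1) = -9 + (4 - 1) = -9 + 3 = -6)
g(l, r) = 4 - l
y(Y, L) = -13/6 (y(Y, L) = -2 + 1/(-6) = -2 - ⅙ = -13/6)
y(P(6, -4), g(4, -5))*(59 + Q) = -13*(59 - 24)/6 = -13/6*35 = -455/6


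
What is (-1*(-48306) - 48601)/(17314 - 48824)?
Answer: 59/6302 ≈ 0.0093621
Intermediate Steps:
(-1*(-48306) - 48601)/(17314 - 48824) = (48306 - 48601)/(-31510) = -295*(-1/31510) = 59/6302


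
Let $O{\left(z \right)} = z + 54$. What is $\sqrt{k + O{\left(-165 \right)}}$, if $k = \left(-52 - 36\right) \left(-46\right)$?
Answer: $\sqrt{3937} \approx 62.746$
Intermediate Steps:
$O{\left(z \right)} = 54 + z$
$k = 4048$ ($k = \left(-88\right) \left(-46\right) = 4048$)
$\sqrt{k + O{\left(-165 \right)}} = \sqrt{4048 + \left(54 - 165\right)} = \sqrt{4048 - 111} = \sqrt{3937}$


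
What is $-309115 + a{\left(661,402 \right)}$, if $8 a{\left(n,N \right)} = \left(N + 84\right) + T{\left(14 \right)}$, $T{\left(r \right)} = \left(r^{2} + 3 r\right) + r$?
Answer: $- \frac{1236091}{4} \approx -3.0902 \cdot 10^{5}$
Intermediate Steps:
$T{\left(r \right)} = r^{2} + 4 r$
$a{\left(n,N \right)} = 42 + \frac{N}{8}$ ($a{\left(n,N \right)} = \frac{\left(N + 84\right) + 14 \left(4 + 14\right)}{8} = \frac{\left(84 + N\right) + 14 \cdot 18}{8} = \frac{\left(84 + N\right) + 252}{8} = \frac{336 + N}{8} = 42 + \frac{N}{8}$)
$-309115 + a{\left(661,402 \right)} = -309115 + \left(42 + \frac{1}{8} \cdot 402\right) = -309115 + \left(42 + \frac{201}{4}\right) = -309115 + \frac{369}{4} = - \frac{1236091}{4}$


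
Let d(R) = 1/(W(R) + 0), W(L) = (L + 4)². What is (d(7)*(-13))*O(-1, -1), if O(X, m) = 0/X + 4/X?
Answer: 52/121 ≈ 0.42975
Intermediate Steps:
W(L) = (4 + L)²
O(X, m) = 4/X (O(X, m) = 0 + 4/X = 4/X)
d(R) = (4 + R)⁻² (d(R) = 1/((4 + R)² + 0) = 1/((4 + R)²) = (4 + R)⁻²)
(d(7)*(-13))*O(-1, -1) = (-13/(4 + 7)²)*(4/(-1)) = (-13/11²)*(4*(-1)) = ((1/121)*(-13))*(-4) = -13/121*(-4) = 52/121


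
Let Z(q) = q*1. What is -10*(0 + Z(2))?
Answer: -20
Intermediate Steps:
Z(q) = q
-10*(0 + Z(2)) = -10*(0 + 2) = -10*2 = -20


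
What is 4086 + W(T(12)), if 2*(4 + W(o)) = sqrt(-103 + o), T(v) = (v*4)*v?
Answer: 4082 + sqrt(473)/2 ≈ 4092.9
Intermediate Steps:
T(v) = 4*v**2 (T(v) = (4*v)*v = 4*v**2)
W(o) = -4 + sqrt(-103 + o)/2
4086 + W(T(12)) = 4086 + (-4 + sqrt(-103 + 4*12**2)/2) = 4086 + (-4 + sqrt(-103 + 4*144)/2) = 4086 + (-4 + sqrt(-103 + 576)/2) = 4086 + (-4 + sqrt(473)/2) = 4082 + sqrt(473)/2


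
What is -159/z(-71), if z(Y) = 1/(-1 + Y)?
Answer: 11448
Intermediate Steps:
-159/z(-71) = -159/(1/(-1 - 71)) = -159/(1/(-72)) = -159/(-1/72) = -159*(-72) = 11448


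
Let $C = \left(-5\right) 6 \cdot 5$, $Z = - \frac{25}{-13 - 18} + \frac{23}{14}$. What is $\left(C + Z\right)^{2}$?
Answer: $\frac{4100737369}{188356} \approx 21771.0$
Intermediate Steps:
$Z = \frac{1063}{434}$ ($Z = - \frac{25}{-31} + 23 \cdot \frac{1}{14} = \left(-25\right) \left(- \frac{1}{31}\right) + \frac{23}{14} = \frac{25}{31} + \frac{23}{14} = \frac{1063}{434} \approx 2.4493$)
$C = -150$ ($C = \left(-30\right) 5 = -150$)
$\left(C + Z\right)^{2} = \left(-150 + \frac{1063}{434}\right)^{2} = \left(- \frac{64037}{434}\right)^{2} = \frac{4100737369}{188356}$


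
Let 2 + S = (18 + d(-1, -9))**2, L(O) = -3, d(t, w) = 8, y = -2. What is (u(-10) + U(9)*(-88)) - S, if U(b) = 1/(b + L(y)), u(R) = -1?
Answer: -2069/3 ≈ -689.67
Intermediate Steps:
S = 674 (S = -2 + (18 + 8)**2 = -2 + 26**2 = -2 + 676 = 674)
U(b) = 1/(-3 + b) (U(b) = 1/(b - 3) = 1/(-3 + b))
(u(-10) + U(9)*(-88)) - S = (-1 - 88/(-3 + 9)) - 1*674 = (-1 - 88/6) - 674 = (-1 + (1/6)*(-88)) - 674 = (-1 - 44/3) - 674 = -47/3 - 674 = -2069/3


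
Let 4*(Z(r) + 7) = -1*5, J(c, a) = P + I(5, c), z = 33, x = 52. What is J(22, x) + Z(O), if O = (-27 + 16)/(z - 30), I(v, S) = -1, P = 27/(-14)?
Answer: -313/28 ≈ -11.179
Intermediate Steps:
P = -27/14 (P = 27*(-1/14) = -27/14 ≈ -1.9286)
J(c, a) = -41/14 (J(c, a) = -27/14 - 1 = -41/14)
O = -11/3 (O = (-27 + 16)/(33 - 30) = -11/3 ≈ -3.6667)
Z(r) = -33/4 (Z(r) = -7 + (-1*5)/4 = -7 + (¼)*(-5) = -7 - 5/4 = -33/4)
J(22, x) + Z(O) = -41/14 - 33/4 = -313/28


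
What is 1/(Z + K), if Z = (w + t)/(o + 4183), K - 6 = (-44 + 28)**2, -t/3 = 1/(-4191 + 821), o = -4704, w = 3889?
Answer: 1755770/446905807 ≈ 0.0039287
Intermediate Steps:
t = 3/3370 (t = -3/(-4191 + 821) = -3/(-3370) = -3*(-1/3370) = 3/3370 ≈ 0.00089021)
K = 262 (K = 6 + (-44 + 28)**2 = 6 + (-16)**2 = 6 + 256 = 262)
Z = -13105933/1755770 (Z = (3889 + 3/3370)/(-4704 + 4183) = (13105933/3370)/(-521) = (13105933/3370)*(-1/521) = -13105933/1755770 ≈ -7.4645)
1/(Z + K) = 1/(-13105933/1755770 + 262) = 1/(446905807/1755770) = 1755770/446905807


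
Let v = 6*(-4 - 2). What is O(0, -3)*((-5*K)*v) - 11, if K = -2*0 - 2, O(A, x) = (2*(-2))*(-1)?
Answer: -1451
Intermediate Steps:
O(A, x) = 4 (O(A, x) = -4*(-1) = 4)
K = -2 (K = 0 - 2 = -2)
v = -36 (v = 6*(-6) = -36)
O(0, -3)*((-5*K)*v) - 11 = 4*(-5*(-2)*(-36)) - 11 = 4*(10*(-36)) - 11 = 4*(-360) - 11 = -1440 - 11 = -1451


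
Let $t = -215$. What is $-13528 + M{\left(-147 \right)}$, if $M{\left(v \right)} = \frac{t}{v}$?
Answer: $- \frac{1988401}{147} \approx -13527.0$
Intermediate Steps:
$M{\left(v \right)} = - \frac{215}{v}$
$-13528 + M{\left(-147 \right)} = -13528 - \frac{215}{-147} = -13528 - - \frac{215}{147} = -13528 + \frac{215}{147} = - \frac{1988401}{147}$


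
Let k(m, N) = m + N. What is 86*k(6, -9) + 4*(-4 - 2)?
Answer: -282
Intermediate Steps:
k(m, N) = N + m
86*k(6, -9) + 4*(-4 - 2) = 86*(-9 + 6) + 4*(-4 - 2) = 86*(-3) + 4*(-6) = -258 - 24 = -282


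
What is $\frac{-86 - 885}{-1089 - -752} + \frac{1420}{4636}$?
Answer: $\frac{1245024}{390583} \approx 3.1876$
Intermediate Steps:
$\frac{-86 - 885}{-1089 - -752} + \frac{1420}{4636} = \frac{-86 - 885}{-1089 + 752} + 1420 \cdot \frac{1}{4636} = - \frac{971}{-337} + \frac{355}{1159} = \left(-971\right) \left(- \frac{1}{337}\right) + \frac{355}{1159} = \frac{971}{337} + \frac{355}{1159} = \frac{1245024}{390583}$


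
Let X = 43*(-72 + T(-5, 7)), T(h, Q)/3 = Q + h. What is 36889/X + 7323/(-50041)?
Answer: -1866745123/142016358 ≈ -13.145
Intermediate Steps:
T(h, Q) = 3*Q + 3*h (T(h, Q) = 3*(Q + h) = 3*Q + 3*h)
X = -2838 (X = 43*(-72 + (3*7 + 3*(-5))) = 43*(-72 + (21 - 15)) = 43*(-72 + 6) = 43*(-66) = -2838)
36889/X + 7323/(-50041) = 36889/(-2838) + 7323/(-50041) = 36889*(-1/2838) + 7323*(-1/50041) = -36889/2838 - 7323/50041 = -1866745123/142016358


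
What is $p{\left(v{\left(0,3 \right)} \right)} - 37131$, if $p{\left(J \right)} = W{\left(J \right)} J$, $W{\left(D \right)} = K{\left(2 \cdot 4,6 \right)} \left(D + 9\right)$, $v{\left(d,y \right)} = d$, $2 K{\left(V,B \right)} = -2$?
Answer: $-37131$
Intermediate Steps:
$K{\left(V,B \right)} = -1$ ($K{\left(V,B \right)} = \frac{1}{2} \left(-2\right) = -1$)
$W{\left(D \right)} = -9 - D$ ($W{\left(D \right)} = - (D + 9) = - (9 + D) = -9 - D$)
$p{\left(J \right)} = J \left(-9 - J\right)$ ($p{\left(J \right)} = \left(-9 - J\right) J = J \left(-9 - J\right)$)
$p{\left(v{\left(0,3 \right)} \right)} - 37131 = 0 \left(-9 - 0\right) - 37131 = 0 \left(-9 + 0\right) - 37131 = 0 \left(-9\right) - 37131 = 0 - 37131 = -37131$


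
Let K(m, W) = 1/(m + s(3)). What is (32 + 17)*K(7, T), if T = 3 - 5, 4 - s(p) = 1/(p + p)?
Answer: 294/65 ≈ 4.5231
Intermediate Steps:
s(p) = 4 - 1/(2*p) (s(p) = 4 - 1/(p + p) = 4 - 1/(2*p))
T = -2
K(m, W) = 1/(23/6 + m) (K(m, W) = 1/(m + (4 - 1/2/3)) = 1/(m + (4 - 1/2*1/3)) = 1/(m + (4 - 1/6)) = 1/(m + 23/6) = 1/(23/6 + m))
(32 + 17)*K(7, T) = (32 + 17)*(6/(23 + 6*7)) = 49*(6/(23 + 42)) = 49*(6/65) = 294/65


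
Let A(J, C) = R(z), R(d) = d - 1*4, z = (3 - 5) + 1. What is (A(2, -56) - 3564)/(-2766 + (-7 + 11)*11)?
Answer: 3569/2722 ≈ 1.3112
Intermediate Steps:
z = -1 (z = -2 + 1 = -1)
R(d) = -4 + d (R(d) = d - 4 = -4 + d)
A(J, C) = -5 (A(J, C) = -4 - 1 = -5)
(A(2, -56) - 3564)/(-2766 + (-7 + 11)*11) = (-5 - 3564)/(-2766 + (-7 + 11)*11) = -3569/(-2766 + 4*11) = -3569/(-2766 + 44) = -3569/(-2722) = -3569*(-1/2722) = 3569/2722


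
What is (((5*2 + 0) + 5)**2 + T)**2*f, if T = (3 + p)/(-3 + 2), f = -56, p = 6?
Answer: -2612736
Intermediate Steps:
T = -9 (T = (3 + 6)/(-3 + 2) = 9/(-1) = 9*(-1) = -9)
(((5*2 + 0) + 5)**2 + T)**2*f = (((5*2 + 0) + 5)**2 - 9)**2*(-56) = (((10 + 0) + 5)**2 - 9)**2*(-56) = ((10 + 5)**2 - 9)**2*(-56) = (15**2 - 9)**2*(-56) = (225 - 9)**2*(-56) = 216**2*(-56) = 46656*(-56) = -2612736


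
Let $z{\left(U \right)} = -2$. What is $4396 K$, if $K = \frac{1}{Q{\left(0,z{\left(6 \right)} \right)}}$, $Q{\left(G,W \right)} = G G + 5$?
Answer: $\frac{4396}{5} \approx 879.2$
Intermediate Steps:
$Q{\left(G,W \right)} = 5 + G^{2}$ ($Q{\left(G,W \right)} = G^{2} + 5 = 5 + G^{2}$)
$K = \frac{1}{5}$ ($K = \frac{1}{5 + 0^{2}} = \frac{1}{5 + 0} = \frac{1}{5} \approx 0.2$)
$4396 K = 4396 \cdot \frac{1}{5} = \frac{4396}{5}$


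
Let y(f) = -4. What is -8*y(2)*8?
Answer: 256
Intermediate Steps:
-8*y(2)*8 = -8*(-4)*8 = 32*8 = 256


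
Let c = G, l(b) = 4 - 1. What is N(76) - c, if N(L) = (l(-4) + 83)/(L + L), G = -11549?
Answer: 877767/76 ≈ 11550.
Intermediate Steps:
l(b) = 3
c = -11549
N(L) = 43/L (N(L) = (3 + 83)/(L + L) = 86/((2*L)) = 86*(1/(2*L)) = 43/L)
N(76) - c = 43/76 - 1*(-11549) = 43*(1/76) + 11549 = 43/76 + 11549 = 877767/76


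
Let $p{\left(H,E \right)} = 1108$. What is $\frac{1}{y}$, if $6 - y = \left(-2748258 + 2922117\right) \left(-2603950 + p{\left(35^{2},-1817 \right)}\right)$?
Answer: $\frac{1}{452527507284} \approx 2.2098 \cdot 10^{-12}$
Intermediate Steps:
$y = 452527507284$ ($y = 6 - \left(-2748258 + 2922117\right) \left(-2603950 + 1108\right) = 6 - 173859 \left(-2602842\right) = 6 - -452527507278 = 6 + 452527507278 = 452527507284$)
$\frac{1}{y} = \frac{1}{452527507284}$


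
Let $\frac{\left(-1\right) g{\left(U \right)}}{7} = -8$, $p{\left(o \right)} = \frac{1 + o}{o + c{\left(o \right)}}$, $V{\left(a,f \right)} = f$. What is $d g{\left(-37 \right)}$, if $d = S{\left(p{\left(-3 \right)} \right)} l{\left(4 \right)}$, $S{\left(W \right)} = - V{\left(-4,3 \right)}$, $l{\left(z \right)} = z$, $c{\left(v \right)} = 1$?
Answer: $-672$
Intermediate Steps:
$p{\left(o \right)} = 1$ ($p{\left(o \right)} = \frac{1 + o}{o + 1} = \frac{1 + o}{1 + o} = 1$)
$S{\left(W \right)} = -3$ ($S{\left(W \right)} = \left(-1\right) 3 = -3$)
$g{\left(U \right)} = 56$ ($g{\left(U \right)} = \left(-7\right) \left(-8\right) = 56$)
$d = -12$ ($d = \left(-3\right) 4 = -12$)
$d g{\left(-37 \right)} = \left(-12\right) 56 = -672$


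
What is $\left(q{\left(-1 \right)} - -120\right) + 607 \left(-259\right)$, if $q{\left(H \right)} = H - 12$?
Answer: $-157106$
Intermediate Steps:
$q{\left(H \right)} = -12 + H$
$\left(q{\left(-1 \right)} - -120\right) + 607 \left(-259\right) = \left(\left(-12 - 1\right) - -120\right) + 607 \left(-259\right) = \left(-13 + 120\right) - 157213 = 107 - 157213 = -157106$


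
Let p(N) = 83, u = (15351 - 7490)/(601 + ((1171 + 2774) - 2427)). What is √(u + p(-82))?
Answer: √389340822/2119 ≈ 9.3118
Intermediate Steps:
u = 7861/2119 (u = 7861/(601 + (3945 - 2427)) = 7861/(601 + 1518) = 7861/2119 ≈ 3.7098)
√(u + p(-82)) = √(7861/2119 + 83) = √(183738/2119) = √389340822/2119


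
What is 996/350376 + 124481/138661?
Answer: 3646105101/4048623878 ≈ 0.90058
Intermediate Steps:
996/350376 + 124481/138661 = 996*(1/350376) + 124481*(1/138661) = 83/29198 + 124481/138661 = 3646105101/4048623878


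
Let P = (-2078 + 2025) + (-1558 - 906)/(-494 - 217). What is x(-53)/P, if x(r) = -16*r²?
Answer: 31955184/35219 ≈ 907.33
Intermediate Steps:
P = -35219/711 (P = -53 - 2464/(-711) = -53 - 2464*(-1/711) = -53 + 2464/711 = -35219/711 ≈ -49.534)
x(-53)/P = (-16*(-53)²)/(-35219/711) = -16*2809*(-711/35219) = -44944*(-711/35219) = 31955184/35219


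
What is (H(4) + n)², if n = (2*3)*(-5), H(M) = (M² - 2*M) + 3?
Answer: 361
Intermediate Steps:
H(M) = 3 + M² - 2*M
n = -30 (n = 6*(-5) = -30)
(H(4) + n)² = ((3 + 4² - 2*4) - 30)² = ((3 + 16 - 8) - 30)² = (11 - 30)² = (-19)² = 361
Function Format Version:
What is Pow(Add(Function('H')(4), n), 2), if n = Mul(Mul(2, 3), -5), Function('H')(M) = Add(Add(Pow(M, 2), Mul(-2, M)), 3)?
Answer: 361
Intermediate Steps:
Function('H')(M) = Add(3, Pow(M, 2), Mul(-2, M))
n = -30 (n = Mul(6, -5) = -30)
Pow(Add(Function('H')(4), n), 2) = Pow(Add(Add(3, Pow(4, 2), Mul(-2, 4)), -30), 2) = Pow(Add(Add(3, 16, -8), -30), 2) = Pow(Add(11, -30), 2) = Pow(-19, 2) = 361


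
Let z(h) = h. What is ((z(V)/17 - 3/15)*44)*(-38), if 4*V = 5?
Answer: 17974/85 ≈ 211.46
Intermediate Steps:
V = 5/4 (V = (¼)*5 = 5/4 ≈ 1.2500)
((z(V)/17 - 3/15)*44)*(-38) = (((5/4)/17 - 3/15)*44)*(-38) = (((5/4)*(1/17) - 3*1/15)*44)*(-38) = ((5/68 - ⅕)*44)*(-38) = -43/340*44*(-38) = -473/85*(-38) = 17974/85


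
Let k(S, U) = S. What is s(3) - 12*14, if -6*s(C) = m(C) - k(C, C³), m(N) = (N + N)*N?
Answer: -341/2 ≈ -170.50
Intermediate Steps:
m(N) = 2*N² (m(N) = (2*N)*N = 2*N²)
s(C) = -C²/3 + C/6 (s(C) = -(2*C² - C)/6 = -(-C + 2*C²)/6 = -C²/3 + C/6)
s(3) - 12*14 = (⅙)*3*(1 - 2*3) - 12*14 = (⅙)*3*(1 - 6) - 168 = (⅙)*3*(-5) - 168 = -5/2 - 168 = -341/2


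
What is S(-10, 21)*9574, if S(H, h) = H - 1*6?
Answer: -153184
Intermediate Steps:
S(H, h) = -6 + H (S(H, h) = H - 6 = -6 + H)
S(-10, 21)*9574 = (-6 - 10)*9574 = -16*9574 = -153184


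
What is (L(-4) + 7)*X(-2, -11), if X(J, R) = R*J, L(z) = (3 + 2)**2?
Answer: 704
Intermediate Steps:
L(z) = 25 (L(z) = 5**2 = 25)
X(J, R) = J*R
(L(-4) + 7)*X(-2, -11) = (25 + 7)*(-2*(-11)) = 32*22 = 704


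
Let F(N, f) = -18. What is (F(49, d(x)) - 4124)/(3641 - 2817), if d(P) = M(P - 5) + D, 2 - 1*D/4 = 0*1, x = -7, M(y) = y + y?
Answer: -2071/412 ≈ -5.0267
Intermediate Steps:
M(y) = 2*y
D = 8 (D = 8 - 0 = 8 - 4*0 = 8 + 0 = 8)
d(P) = -2 + 2*P (d(P) = 2*(P - 5) + 8 = 2*(-5 + P) + 8 = (-10 + 2*P) + 8 = -2 + 2*P)
(F(49, d(x)) - 4124)/(3641 - 2817) = (-18 - 4124)/(3641 - 2817) = -4142/824 = -4142*1/824 = -2071/412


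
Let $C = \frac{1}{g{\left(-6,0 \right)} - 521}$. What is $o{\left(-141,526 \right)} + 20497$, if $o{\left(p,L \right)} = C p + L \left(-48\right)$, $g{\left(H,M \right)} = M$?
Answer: $- \frac{2475130}{521} \approx -4750.7$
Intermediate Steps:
$C = - \frac{1}{521}$ ($C = \frac{1}{0 - 521} = \frac{1}{-521} = - \frac{1}{521} \approx -0.0019194$)
$o{\left(p,L \right)} = - 48 L - \frac{p}{521}$ ($o{\left(p,L \right)} = - \frac{p}{521} + L \left(-48\right) = - \frac{p}{521} - 48 L = - 48 L - \frac{p}{521}$)
$o{\left(-141,526 \right)} + 20497 = \left(\left(-48\right) 526 - - \frac{141}{521}\right) + 20497 = \left(-25248 + \frac{141}{521}\right) + 20497 = - \frac{13154067}{521} + 20497 = - \frac{2475130}{521}$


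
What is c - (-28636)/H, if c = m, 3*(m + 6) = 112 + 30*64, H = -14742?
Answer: 4934080/7371 ≈ 669.39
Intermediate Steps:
m = 2014/3 (m = -6 + (112 + 30*64)/3 = -6 + (112 + 1920)/3 = -6 + (⅓)*2032 = -6 + 2032/3 = 2014/3 ≈ 671.33)
c = 2014/3 ≈ 671.33
c - (-28636)/H = 2014/3 - (-28636)/(-14742) = 2014/3 - (-28636)*(-1)/14742 = 2014/3 - 1*14318/7371 = 2014/3 - 14318/7371 = 4934080/7371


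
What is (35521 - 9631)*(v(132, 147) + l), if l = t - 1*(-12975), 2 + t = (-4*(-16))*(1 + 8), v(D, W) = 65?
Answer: 352466460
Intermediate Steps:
t = 574 (t = -2 + (-4*(-16))*(1 + 8) = -2 + 64*9 = -2 + 576 = 574)
l = 13549 (l = 574 - 1*(-12975) = 574 + 12975 = 13549)
(35521 - 9631)*(v(132, 147) + l) = (35521 - 9631)*(65 + 13549) = 25890*13614 = 352466460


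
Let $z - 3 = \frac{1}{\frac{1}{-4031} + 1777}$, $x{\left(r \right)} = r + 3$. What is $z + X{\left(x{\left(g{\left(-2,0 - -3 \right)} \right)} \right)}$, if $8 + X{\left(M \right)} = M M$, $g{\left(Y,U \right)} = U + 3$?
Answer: $\frac{544398567}{7163086} \approx 76.001$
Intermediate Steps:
$g{\left(Y,U \right)} = 3 + U$
$x{\left(r \right)} = 3 + r$
$z = \frac{21493289}{7163086}$ ($z = 3 + \frac{1}{\frac{1}{-4031} + 1777} = 3 + \frac{1}{- \frac{1}{4031} + 1777} = 3 + \frac{1}{\frac{7163086}{4031}} = 3 + \frac{4031}{7163086} = \frac{21493289}{7163086} \approx 3.0006$)
$X{\left(M \right)} = -8 + M^{2}$ ($X{\left(M \right)} = -8 + M M = -8 + M^{2}$)
$z + X{\left(x{\left(g{\left(-2,0 - -3 \right)} \right)} \right)} = \frac{21493289}{7163086} - \left(8 - \left(3 + \left(3 + \left(0 - -3\right)\right)\right)^{2}\right) = \frac{21493289}{7163086} - \left(8 - \left(3 + \left(3 + \left(0 + 3\right)\right)\right)^{2}\right) = \frac{21493289}{7163086} - \left(8 - \left(3 + \left(3 + 3\right)\right)^{2}\right) = \frac{21493289}{7163086} - \left(8 - \left(3 + 6\right)^{2}\right) = \frac{21493289}{7163086} - \left(8 - 9^{2}\right) = \frac{21493289}{7163086} + \left(-8 + 81\right) = \frac{21493289}{7163086} + 73 = \frac{544398567}{7163086}$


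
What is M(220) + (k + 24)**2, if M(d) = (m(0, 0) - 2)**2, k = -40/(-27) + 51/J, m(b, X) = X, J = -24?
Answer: 25638649/46656 ≈ 549.53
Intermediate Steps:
k = -139/216 (k = -40/(-27) + 51/(-24) = -40*(-1/27) + 51*(-1/24) = 40/27 - 17/8 = -139/216 ≈ -0.64352)
M(d) = 4 (M(d) = (0 - 2)**2 = (-2)**2 = 4)
M(220) + (k + 24)**2 = 4 + (-139/216 + 24)**2 = 4 + (5045/216)**2 = 4 + 25452025/46656 = 25638649/46656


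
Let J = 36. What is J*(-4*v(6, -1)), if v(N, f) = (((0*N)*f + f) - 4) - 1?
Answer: 864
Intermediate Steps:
v(N, f) = -5 + f (v(N, f) = ((0*f + f) - 4) - 1 = ((0 + f) - 4) - 1 = (f - 4) - 1 = (-4 + f) - 1 = -5 + f)
J*(-4*v(6, -1)) = 36*(-4*(-5 - 1)) = 36*(-4*(-6)) = 36*24 = 864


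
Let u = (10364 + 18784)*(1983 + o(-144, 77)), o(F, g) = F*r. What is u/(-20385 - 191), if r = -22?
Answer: -37535337/5144 ≈ -7296.9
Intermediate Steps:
o(F, g) = -22*F (o(F, g) = F*(-22) = -22*F)
u = 150141348 (u = (10364 + 18784)*(1983 - 22*(-144)) = 29148*(1983 + 3168) = 29148*5151 = 150141348)
u/(-20385 - 191) = 150141348/(-20385 - 191) = 150141348/(-20576) = 150141348*(-1/20576) = -37535337/5144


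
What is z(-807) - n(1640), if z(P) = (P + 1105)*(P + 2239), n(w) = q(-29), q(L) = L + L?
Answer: 426794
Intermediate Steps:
q(L) = 2*L
n(w) = -58 (n(w) = 2*(-29) = -58)
z(P) = (1105 + P)*(2239 + P)
z(-807) - n(1640) = (2474095 + (-807)² + 3344*(-807)) - 1*(-58) = (2474095 + 651249 - 2698608) + 58 = 426736 + 58 = 426794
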